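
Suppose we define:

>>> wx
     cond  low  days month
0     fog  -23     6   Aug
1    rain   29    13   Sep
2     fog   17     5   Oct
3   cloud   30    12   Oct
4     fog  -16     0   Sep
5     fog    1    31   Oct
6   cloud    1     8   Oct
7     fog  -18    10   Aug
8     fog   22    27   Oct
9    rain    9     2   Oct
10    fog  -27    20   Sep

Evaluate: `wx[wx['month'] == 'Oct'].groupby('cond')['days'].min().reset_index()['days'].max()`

8

filter rows where month == 'Oct':
    cond  low  days month
2    fog   17     5   Oct
3  cloud   30    12   Oct
5    fog    1    31   Oct
6  cloud    1     8   Oct
8    fog   22    27   Oct
9   rain    9     2   Oct
group by cond, min of days:
cond
cloud    8
fog      5
rain     2
Name: days, dtype: int64
reset_index():
    cond  days
0  cloud     8
1    fog     5
2   rain     2
max of column 'days' → 8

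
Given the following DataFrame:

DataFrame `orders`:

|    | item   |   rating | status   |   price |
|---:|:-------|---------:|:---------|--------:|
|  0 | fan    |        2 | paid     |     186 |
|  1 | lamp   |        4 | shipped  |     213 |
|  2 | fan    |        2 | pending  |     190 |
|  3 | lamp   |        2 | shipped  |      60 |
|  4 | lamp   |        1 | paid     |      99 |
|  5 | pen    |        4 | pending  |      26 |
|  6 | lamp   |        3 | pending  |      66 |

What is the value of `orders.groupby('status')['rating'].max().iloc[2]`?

group by status, max of rating:
status
paid       2
pending    4
shipped    4
Name: rating, dtype: int64
Reading off the value at position 2, we get 4.

4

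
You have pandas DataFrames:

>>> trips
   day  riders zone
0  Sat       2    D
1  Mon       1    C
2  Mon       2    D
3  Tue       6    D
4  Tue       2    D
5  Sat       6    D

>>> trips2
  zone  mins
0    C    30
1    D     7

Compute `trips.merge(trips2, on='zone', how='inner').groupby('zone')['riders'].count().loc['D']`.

5

merge on 'zone' (how='inner') → 6 rows:
   day  riders zone  mins
0  Sat       2    D     7
1  Mon       1    C    30
2  Mon       2    D     7
3  Tue       6    D     7
4  Tue       2    D     7
5  Sat       6    D     7
group by zone, count of riders:
zone
C    1
D    5
Name: riders, dtype: int64
Then the value at index 'D': 5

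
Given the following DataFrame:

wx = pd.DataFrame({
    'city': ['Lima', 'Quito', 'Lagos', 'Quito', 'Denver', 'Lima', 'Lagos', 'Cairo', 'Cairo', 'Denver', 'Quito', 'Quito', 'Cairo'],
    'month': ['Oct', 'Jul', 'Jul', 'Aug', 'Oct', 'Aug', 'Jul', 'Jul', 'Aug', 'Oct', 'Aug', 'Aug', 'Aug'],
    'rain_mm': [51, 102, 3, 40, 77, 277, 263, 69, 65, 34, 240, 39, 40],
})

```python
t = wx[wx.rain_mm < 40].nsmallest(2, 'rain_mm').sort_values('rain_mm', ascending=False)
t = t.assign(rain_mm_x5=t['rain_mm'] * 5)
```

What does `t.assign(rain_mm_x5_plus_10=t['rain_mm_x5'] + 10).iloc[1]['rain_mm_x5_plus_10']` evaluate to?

filter rows where rain_mm < 40:
      city month  rain_mm
2    Lagos   Jul        3
9   Denver   Oct       34
11   Quito   Aug       39
take 2 rows with smallest rain_mm:
     city month  rain_mm
2   Lagos   Jul        3
9  Denver   Oct       34
sort by rain_mm descending:
     city month  rain_mm
9  Denver   Oct       34
2   Lagos   Jul        3
add column rain_mm_x5 = t['rain_mm'] * 5:
     city month  rain_mm  rain_mm_x5
9  Denver   Oct       34         170
2   Lagos   Jul        3          15
add column rain_mm_x5_plus_10 = t['rain_mm_x5'] + 10:
     city month  rain_mm  rain_mm_x5  rain_mm_x5_plus_10
9  Denver   Oct       34         170                 180
2   Lagos   Jul        3          15                  25
The value at position 1, column 'rain_mm_x5_plus_10' is 25.

25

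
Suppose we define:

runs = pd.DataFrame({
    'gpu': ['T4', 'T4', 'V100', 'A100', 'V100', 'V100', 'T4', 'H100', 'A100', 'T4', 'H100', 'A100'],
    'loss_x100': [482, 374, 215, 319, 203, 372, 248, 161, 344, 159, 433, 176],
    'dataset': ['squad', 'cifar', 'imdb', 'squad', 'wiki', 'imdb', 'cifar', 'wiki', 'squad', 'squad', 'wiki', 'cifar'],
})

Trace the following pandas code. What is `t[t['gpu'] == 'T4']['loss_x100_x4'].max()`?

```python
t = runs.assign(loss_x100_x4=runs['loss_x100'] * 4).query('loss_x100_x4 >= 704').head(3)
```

add column loss_x100_x4 = runs['loss_x100'] * 4:
     gpu  loss_x100 dataset  loss_x100_x4
0     T4        482   squad          1928
1     T4        374   cifar          1496
2   V100        215    imdb           860
3   A100        319   squad          1276
4   V100        203    wiki           812
5   V100        372    imdb          1488
6     T4        248   cifar           992
7   H100        161    wiki           644
8   A100        344   squad          1376
9     T4        159   squad           636
10  H100        433    wiki          1732
11  A100        176   cifar           704
filter rows where loss_x100_x4 >= 704:
     gpu  loss_x100 dataset  loss_x100_x4
0     T4        482   squad          1928
1     T4        374   cifar          1496
2   V100        215    imdb           860
3   A100        319   squad          1276
4   V100        203    wiki           812
5   V100        372    imdb          1488
6     T4        248   cifar           992
8   A100        344   squad          1376
10  H100        433    wiki          1732
11  A100        176   cifar           704
take first 3 rows:
    gpu  loss_x100 dataset  loss_x100_x4
0    T4        482   squad          1928
1    T4        374   cifar          1496
2  V100        215    imdb           860
filter rows where gpu == 'T4':
  gpu  loss_x100 dataset  loss_x100_x4
0  T4        482   squad          1928
1  T4        374   cifar          1496

1928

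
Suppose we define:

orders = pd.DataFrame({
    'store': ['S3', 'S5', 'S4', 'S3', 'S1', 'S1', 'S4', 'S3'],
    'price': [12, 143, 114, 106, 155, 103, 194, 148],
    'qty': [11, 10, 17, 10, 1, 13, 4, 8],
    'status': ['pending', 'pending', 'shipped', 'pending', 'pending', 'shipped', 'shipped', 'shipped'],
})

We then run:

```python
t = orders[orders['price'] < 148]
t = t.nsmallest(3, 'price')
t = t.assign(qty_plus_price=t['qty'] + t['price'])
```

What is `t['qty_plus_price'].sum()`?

255

filter rows where price < 148:
  store  price  qty   status
0    S3     12   11  pending
1    S5    143   10  pending
2    S4    114   17  shipped
3    S3    106   10  pending
5    S1    103   13  shipped
take 3 rows with smallest price:
  store  price  qty   status
0    S3     12   11  pending
5    S1    103   13  shipped
3    S3    106   10  pending
add column qty_plus_price = t['qty'] + t['price']:
  store  price  qty   status  qty_plus_price
0    S3     12   11  pending              23
5    S1    103   13  shipped             116
3    S3    106   10  pending             116
Hence 255.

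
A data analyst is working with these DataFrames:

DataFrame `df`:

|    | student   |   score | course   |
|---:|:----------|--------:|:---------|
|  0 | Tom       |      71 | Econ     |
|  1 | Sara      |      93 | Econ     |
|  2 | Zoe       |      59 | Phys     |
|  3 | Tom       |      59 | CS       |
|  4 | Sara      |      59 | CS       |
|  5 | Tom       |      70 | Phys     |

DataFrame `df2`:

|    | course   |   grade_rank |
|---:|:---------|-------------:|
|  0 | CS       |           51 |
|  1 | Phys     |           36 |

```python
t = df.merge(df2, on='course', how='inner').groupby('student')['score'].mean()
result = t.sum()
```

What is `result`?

182.5

merge on 'course' (how='inner') → 4 rows:
  student  score course  grade_rank
0     Zoe     59   Phys          36
1     Tom     59     CS          51
2    Sara     59     CS          51
3     Tom     70   Phys          36
group by student, mean of score:
student
Sara    59.0
Tom     64.5
Zoe     59.0
Name: score, dtype: float64
So sum() = 182.5.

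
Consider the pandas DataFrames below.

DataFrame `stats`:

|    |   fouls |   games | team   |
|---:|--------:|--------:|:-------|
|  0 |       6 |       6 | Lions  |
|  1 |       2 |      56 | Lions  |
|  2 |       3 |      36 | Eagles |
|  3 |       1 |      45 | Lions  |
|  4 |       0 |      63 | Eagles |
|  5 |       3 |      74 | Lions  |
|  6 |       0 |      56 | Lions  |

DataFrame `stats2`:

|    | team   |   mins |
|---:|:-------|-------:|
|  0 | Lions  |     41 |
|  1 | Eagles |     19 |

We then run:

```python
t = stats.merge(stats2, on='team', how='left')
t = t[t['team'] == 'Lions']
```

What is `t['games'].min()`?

6

merge on 'team' (how='left') → 7 rows:
   fouls  games    team  mins
0      6      6   Lions    41
1      2     56   Lions    41
2      3     36  Eagles    19
3      1     45   Lions    41
4      0     63  Eagles    19
5      3     74   Lions    41
6      0     56   Lions    41
filter rows where team == 'Lions':
   fouls  games   team  mins
0      6      6  Lions    41
1      2     56  Lions    41
3      1     45  Lions    41
5      3     74  Lions    41
6      0     56  Lions    41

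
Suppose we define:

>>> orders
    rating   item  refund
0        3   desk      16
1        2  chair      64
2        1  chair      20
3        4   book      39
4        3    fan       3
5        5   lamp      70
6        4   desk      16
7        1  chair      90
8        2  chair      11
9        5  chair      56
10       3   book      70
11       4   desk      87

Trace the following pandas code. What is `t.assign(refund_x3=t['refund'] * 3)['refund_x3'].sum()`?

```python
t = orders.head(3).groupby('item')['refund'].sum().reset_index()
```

take first 3 rows:
   rating   item  refund
0       3   desk      16
1       2  chair      64
2       1  chair      20
group by item, sum of refund:
item
chair    84
desk     16
Name: refund, dtype: int64
reset_index():
    item  refund
0  chair      84
1   desk      16
add column refund_x3 = t['refund'] * 3:
    item  refund  refund_x3
0  chair      84        252
1   desk      16         48

300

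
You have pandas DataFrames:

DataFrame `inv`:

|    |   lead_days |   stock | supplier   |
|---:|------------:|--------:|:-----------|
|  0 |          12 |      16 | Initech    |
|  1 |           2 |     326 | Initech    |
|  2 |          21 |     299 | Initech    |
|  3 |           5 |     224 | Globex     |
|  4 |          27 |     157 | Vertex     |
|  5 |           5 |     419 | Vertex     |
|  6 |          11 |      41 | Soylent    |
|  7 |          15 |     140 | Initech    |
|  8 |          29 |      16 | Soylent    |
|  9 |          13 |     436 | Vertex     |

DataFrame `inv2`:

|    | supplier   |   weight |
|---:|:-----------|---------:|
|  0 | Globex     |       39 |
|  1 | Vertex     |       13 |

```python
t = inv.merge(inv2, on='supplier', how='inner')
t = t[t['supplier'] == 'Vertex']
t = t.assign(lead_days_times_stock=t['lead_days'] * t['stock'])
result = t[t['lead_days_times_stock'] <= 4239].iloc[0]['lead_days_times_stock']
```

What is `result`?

4239

merge on 'supplier' (how='inner') → 4 rows:
   lead_days  stock supplier  weight
0          5    224   Globex      39
1         27    157   Vertex      13
2          5    419   Vertex      13
3         13    436   Vertex      13
filter rows where supplier == 'Vertex':
   lead_days  stock supplier  weight
1         27    157   Vertex      13
2          5    419   Vertex      13
3         13    436   Vertex      13
add column lead_days_times_stock = t['lead_days'] * t['stock']:
   lead_days  stock supplier  weight  lead_days_times_stock
1         27    157   Vertex      13                   4239
2          5    419   Vertex      13                   2095
3         13    436   Vertex      13                   5668
filter rows where lead_days_times_stock <= 4239:
   lead_days  stock supplier  weight  lead_days_times_stock
1         27    157   Vertex      13                   4239
2          5    419   Vertex      13                   2095
Hence 4239.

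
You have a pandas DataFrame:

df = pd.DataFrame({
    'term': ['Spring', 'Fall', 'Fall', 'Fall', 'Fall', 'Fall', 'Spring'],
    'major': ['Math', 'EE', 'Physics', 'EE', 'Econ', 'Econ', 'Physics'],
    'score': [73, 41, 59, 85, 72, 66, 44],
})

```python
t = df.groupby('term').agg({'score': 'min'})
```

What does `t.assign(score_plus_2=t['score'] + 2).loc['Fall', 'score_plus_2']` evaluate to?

group by term, min of score:
        score
term         
Fall       41
Spring     44
add column score_plus_2 = t['score'] + 2:
        score  score_plus_2
term                       
Fall       41            43
Spring     44            46
Taking the value at row 'Fall', column 'score_plus_2' gives 43.

43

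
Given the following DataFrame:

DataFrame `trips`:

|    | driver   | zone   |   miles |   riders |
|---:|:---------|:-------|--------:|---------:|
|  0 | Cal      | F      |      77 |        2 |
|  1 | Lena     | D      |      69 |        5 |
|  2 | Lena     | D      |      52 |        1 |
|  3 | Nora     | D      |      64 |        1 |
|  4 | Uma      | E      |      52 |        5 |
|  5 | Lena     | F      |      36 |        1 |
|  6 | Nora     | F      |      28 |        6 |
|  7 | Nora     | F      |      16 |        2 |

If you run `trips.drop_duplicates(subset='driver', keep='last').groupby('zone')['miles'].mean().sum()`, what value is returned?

drop duplicate driver (keep=last):
  driver zone  miles  riders
0    Cal    F     77       2
4    Uma    E     52       5
5   Lena    F     36       1
7   Nora    F     16       2
group by zone, mean of miles:
zone
E    52.0
F    43.0
Name: miles, dtype: float64
The sum of the resulting series is 95.0.

95.0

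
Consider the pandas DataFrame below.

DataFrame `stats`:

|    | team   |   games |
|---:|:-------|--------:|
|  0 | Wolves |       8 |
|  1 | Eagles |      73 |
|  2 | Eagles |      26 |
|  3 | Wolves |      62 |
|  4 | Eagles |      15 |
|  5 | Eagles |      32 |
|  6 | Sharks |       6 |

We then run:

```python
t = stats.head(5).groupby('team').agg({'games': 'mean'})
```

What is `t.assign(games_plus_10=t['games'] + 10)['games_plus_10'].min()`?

45.0

take first 5 rows:
     team  games
0  Wolves      8
1  Eagles     73
2  Eagles     26
3  Wolves     62
4  Eagles     15
group by team, mean of games:
        games
team         
Eagles   38.0
Wolves   35.0
add column games_plus_10 = t['games'] + 10:
        games  games_plus_10
team                        
Eagles   38.0           48.0
Wolves   35.0           45.0
The min of column 'games_plus_10' is 45.0.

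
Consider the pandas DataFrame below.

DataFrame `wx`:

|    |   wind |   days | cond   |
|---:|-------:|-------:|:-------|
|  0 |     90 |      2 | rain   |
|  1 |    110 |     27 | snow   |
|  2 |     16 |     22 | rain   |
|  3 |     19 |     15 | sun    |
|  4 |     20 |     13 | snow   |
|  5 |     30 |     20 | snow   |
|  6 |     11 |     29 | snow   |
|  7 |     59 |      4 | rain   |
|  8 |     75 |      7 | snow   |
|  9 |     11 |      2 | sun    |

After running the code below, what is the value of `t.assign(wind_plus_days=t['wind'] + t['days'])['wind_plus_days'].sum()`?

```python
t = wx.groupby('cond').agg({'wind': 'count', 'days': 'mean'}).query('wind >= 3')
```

36.5333333333

group by cond: count(wind), mean(days):
      wind       days
cond                 
rain     3   9.333333
snow     5  19.200000
sun      2   8.500000
filter rows where wind >= 3:
      wind       days
cond                 
rain     3   9.333333
snow     5  19.200000
add column wind_plus_days = t['wind'] + t['days']:
      wind       days  wind_plus_days
cond                                 
rain     3   9.333333       12.333333
snow     5  19.200000       24.200000
Reading off the sum of column 'wind_plus_days', we get 36.5333333333.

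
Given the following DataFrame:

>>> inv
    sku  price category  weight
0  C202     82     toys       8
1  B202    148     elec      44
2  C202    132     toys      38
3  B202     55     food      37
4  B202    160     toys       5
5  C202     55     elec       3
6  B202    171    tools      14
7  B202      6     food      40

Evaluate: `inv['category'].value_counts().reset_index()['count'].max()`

3

value_counts of category:
category
toys     3
elec     2
food     2
tools    1
Name: count, dtype: int64
reset_index():
  category  count
0     toys      3
1     elec      2
2     food      2
3    tools      1
Taking the max of column 'count' gives 3.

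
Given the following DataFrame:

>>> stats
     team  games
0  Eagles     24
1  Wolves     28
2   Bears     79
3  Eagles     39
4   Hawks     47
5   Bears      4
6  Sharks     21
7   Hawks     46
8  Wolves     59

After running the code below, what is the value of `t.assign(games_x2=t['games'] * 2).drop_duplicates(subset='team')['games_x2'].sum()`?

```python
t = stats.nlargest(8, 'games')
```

take 8 rows with largest games:
     team  games
2   Bears     79
8  Wolves     59
4   Hawks     47
7   Hawks     46
3  Eagles     39
1  Wolves     28
0  Eagles     24
6  Sharks     21
add column games_x2 = t['games'] * 2:
     team  games  games_x2
2   Bears     79       158
8  Wolves     59       118
4   Hawks     47        94
7   Hawks     46        92
3  Eagles     39        78
1  Wolves     28        56
0  Eagles     24        48
6  Sharks     21        42
drop duplicate team (keep=first):
     team  games  games_x2
2   Bears     79       158
8  Wolves     59       118
4   Hawks     47        94
3  Eagles     39        78
6  Sharks     21        42

490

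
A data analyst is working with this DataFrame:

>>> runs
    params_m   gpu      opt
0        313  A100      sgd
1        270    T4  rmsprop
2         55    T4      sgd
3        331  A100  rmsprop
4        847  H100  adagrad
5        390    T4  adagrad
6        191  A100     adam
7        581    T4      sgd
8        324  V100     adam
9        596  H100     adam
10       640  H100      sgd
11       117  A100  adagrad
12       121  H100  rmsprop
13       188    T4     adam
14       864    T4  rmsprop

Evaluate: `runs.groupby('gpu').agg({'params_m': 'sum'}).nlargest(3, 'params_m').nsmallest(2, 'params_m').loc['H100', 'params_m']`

group by gpu, sum of params_m:
      params_m
gpu           
A100       952
H100      2204
T4        2348
V100       324
take 3 rows with largest params_m:
      params_m
gpu           
T4        2348
H100      2204
A100       952
take 2 rows with smallest params_m:
      params_m
gpu           
A100       952
H100      2204

2204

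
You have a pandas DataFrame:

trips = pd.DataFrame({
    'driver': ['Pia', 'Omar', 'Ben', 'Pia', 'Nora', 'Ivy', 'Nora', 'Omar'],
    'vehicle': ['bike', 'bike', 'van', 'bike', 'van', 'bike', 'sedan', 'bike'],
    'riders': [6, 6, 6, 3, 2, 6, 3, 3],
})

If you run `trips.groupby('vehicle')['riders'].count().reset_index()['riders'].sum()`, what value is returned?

8

group by vehicle, count of riders:
vehicle
bike     5
sedan    1
van      2
Name: riders, dtype: int64
reset_index():
  vehicle  riders
0    bike       5
1   sedan       1
2     van       2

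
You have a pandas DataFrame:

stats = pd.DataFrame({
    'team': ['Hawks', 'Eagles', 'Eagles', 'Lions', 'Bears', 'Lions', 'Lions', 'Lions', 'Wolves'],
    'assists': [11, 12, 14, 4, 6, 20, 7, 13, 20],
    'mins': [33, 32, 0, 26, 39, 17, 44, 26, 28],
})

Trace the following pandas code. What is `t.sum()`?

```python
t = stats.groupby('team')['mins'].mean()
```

144.25

group by team, mean of mins:
team
Bears     39.00
Eagles    16.00
Hawks     33.00
Lions     28.25
Wolves    28.00
Name: mins, dtype: float64
So sum() = 144.25.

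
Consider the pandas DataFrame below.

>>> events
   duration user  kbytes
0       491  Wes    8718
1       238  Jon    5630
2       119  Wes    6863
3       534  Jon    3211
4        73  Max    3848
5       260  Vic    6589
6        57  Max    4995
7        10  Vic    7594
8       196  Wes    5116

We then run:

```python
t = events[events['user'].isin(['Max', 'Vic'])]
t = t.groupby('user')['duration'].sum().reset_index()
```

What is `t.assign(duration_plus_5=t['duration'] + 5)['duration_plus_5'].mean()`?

filter rows where user in ['Max', 'Vic']:
   duration user  kbytes
4        73  Max    3848
5       260  Vic    6589
6        57  Max    4995
7        10  Vic    7594
group by user, sum of duration:
user
Max    130
Vic    270
Name: duration, dtype: int64
reset_index():
  user  duration
0  Max       130
1  Vic       270
add column duration_plus_5 = t['duration'] + 5:
  user  duration  duration_plus_5
0  Max       130              135
1  Vic       270              275
mean of column 'duration_plus_5' → 205.0

205.0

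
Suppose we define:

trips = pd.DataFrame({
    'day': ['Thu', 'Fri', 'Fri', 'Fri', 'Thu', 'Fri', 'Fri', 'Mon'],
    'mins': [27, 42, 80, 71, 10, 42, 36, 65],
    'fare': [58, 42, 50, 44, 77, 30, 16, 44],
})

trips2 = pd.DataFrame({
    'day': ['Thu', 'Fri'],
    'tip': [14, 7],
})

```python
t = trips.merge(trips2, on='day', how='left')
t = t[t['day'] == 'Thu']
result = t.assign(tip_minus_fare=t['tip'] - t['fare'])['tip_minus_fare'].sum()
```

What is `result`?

-107.0

merge on 'day' (how='left') → 8 rows:
   day  mins  fare   tip
0  Thu    27    58  14.0
1  Fri    42    42   7.0
2  Fri    80    50   7.0
3  Fri    71    44   7.0
4  Thu    10    77  14.0
5  Fri    42    30   7.0
6  Fri    36    16   7.0
7  Mon    65    44   NaN
filter rows where day == 'Thu':
   day  mins  fare   tip
0  Thu    27    58  14.0
4  Thu    10    77  14.0
add column tip_minus_fare = t['tip'] - t['fare']:
   day  mins  fare   tip  tip_minus_fare
0  Thu    27    58  14.0           -44.0
4  Thu    10    77  14.0           -63.0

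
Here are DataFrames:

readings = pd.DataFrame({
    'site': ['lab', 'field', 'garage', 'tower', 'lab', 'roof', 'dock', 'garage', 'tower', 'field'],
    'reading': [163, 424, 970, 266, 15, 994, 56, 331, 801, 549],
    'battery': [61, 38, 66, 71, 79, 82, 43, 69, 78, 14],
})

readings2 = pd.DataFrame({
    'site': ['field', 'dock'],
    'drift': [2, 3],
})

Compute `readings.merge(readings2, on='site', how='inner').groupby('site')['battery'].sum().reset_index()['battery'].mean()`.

merge on 'site' (how='inner') → 3 rows:
    site  reading  battery  drift
0  field      424       38      2
1   dock       56       43      3
2  field      549       14      2
group by site, sum of battery:
site
dock     43
field    52
Name: battery, dtype: int64
reset_index():
    site  battery
0   dock       43
1  field       52
mean of column 'battery' → 47.5

47.5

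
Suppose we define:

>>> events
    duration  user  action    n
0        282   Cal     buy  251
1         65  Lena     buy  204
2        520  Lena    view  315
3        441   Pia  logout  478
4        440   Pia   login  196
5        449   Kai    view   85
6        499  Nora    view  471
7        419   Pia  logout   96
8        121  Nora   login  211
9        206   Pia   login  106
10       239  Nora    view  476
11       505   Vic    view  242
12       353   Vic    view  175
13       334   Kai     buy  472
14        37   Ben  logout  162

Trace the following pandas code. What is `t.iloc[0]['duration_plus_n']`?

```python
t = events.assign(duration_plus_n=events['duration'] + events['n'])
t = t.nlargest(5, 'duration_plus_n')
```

add column duration_plus_n = events['duration'] + events['n']:
    duration  user  action    n  duration_plus_n
0        282   Cal     buy  251              533
1         65  Lena     buy  204              269
2        520  Lena    view  315              835
3        441   Pia  logout  478              919
4        440   Pia   login  196              636
5        449   Kai    view   85              534
6        499  Nora    view  471              970
7        419   Pia  logout   96              515
8        121  Nora   login  211              332
9        206   Pia   login  106              312
10       239  Nora    view  476              715
11       505   Vic    view  242              747
12       353   Vic    view  175              528
13       334   Kai     buy  472              806
14        37   Ben  logout  162              199
take 5 rows with largest duration_plus_n:
    duration  user  action    n  duration_plus_n
6        499  Nora    view  471              970
3        441   Pia  logout  478              919
2        520  Lena    view  315              835
13       334   Kai     buy  472              806
11       505   Vic    view  242              747
So iloc[0]['duration_plus_n'] = 970.

970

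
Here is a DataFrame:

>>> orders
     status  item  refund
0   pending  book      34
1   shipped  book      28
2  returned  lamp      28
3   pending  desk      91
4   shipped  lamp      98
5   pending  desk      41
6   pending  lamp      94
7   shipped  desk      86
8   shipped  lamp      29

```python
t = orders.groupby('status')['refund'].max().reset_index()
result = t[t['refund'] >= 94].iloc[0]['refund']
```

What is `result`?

group by status, max of refund:
status
pending     94
returned    28
shipped     98
Name: refund, dtype: int64
reset_index():
     status  refund
0   pending      94
1  returned      28
2   shipped      98
filter rows where refund >= 94:
    status  refund
0  pending      94
2  shipped      98
Finally, value at position 0, column 'refund' = 94.

94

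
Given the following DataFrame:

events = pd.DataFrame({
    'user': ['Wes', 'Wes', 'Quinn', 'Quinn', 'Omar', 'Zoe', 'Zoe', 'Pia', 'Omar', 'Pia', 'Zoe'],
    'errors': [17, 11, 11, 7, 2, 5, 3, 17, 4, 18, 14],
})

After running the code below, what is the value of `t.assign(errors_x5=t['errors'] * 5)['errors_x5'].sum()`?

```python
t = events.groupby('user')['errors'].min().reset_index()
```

200

group by user, min of errors:
user
Omar      2
Pia      17
Quinn     7
Wes      11
Zoe       3
Name: errors, dtype: int64
reset_index():
    user  errors
0   Omar       2
1    Pia      17
2  Quinn       7
3    Wes      11
4    Zoe       3
add column errors_x5 = t['errors'] * 5:
    user  errors  errors_x5
0   Omar       2         10
1    Pia      17         85
2  Quinn       7         35
3    Wes      11         55
4    Zoe       3         15
Hence 200.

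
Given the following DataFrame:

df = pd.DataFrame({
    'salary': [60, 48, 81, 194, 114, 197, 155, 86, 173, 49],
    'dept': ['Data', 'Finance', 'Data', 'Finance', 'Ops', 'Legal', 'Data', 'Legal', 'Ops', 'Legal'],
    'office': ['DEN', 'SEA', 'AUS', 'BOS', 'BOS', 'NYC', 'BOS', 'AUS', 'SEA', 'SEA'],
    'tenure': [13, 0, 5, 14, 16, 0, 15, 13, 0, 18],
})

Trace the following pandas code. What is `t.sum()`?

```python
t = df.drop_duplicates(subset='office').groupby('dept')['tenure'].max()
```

27

drop duplicate office (keep=first):
   salary     dept office  tenure
0      60     Data    DEN      13
1      48  Finance    SEA       0
2      81     Data    AUS       5
3     194  Finance    BOS      14
5     197    Legal    NYC       0
group by dept, max of tenure:
dept
Data       13
Finance    14
Legal       0
Name: tenure, dtype: int64
The sum of the resulting series is 27.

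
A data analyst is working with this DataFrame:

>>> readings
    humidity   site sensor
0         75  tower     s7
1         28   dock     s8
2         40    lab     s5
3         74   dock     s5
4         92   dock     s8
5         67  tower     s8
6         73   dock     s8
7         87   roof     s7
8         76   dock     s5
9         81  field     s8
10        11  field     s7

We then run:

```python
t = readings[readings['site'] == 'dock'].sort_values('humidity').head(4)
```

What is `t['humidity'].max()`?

filter rows where site == 'dock':
   humidity  site sensor
1        28  dock     s8
3        74  dock     s5
4        92  dock     s8
6        73  dock     s8
8        76  dock     s5
sort by humidity:
   humidity  site sensor
1        28  dock     s8
6        73  dock     s8
3        74  dock     s5
8        76  dock     s5
4        92  dock     s8
take first 4 rows:
   humidity  site sensor
1        28  dock     s8
6        73  dock     s8
3        74  dock     s5
8        76  dock     s5
So max() = 76.

76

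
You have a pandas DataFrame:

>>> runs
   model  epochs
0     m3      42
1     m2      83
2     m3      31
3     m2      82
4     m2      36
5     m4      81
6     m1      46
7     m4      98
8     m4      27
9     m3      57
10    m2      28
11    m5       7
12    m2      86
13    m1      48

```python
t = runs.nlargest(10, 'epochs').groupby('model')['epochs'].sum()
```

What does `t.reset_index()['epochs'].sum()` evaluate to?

659

take 10 rows with largest epochs:
   model  epochs
7     m4      98
12    m2      86
1     m2      83
3     m2      82
5     m4      81
9     m3      57
13    m1      48
6     m1      46
0     m3      42
4     m2      36
group by model, sum of epochs:
model
m1     94
m2    287
m3     99
m4    179
Name: epochs, dtype: int64
reset_index():
  model  epochs
0    m1      94
1    m2     287
2    m3      99
3    m4     179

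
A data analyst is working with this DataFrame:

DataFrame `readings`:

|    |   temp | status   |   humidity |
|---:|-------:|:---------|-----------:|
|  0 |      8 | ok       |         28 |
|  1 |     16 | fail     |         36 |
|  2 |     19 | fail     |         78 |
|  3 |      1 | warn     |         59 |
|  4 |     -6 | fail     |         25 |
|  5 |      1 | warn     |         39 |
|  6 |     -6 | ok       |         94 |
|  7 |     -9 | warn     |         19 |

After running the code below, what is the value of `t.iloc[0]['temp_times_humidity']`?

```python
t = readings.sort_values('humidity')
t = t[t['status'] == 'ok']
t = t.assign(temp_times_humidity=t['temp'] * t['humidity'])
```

sort by humidity:
   temp status  humidity
7    -9   warn        19
4    -6   fail        25
0     8     ok        28
1    16   fail        36
5     1   warn        39
3     1   warn        59
2    19   fail        78
6    -6     ok        94
filter rows where status == 'ok':
   temp status  humidity
0     8     ok        28
6    -6     ok        94
add column temp_times_humidity = t['temp'] * t['humidity']:
   temp status  humidity  temp_times_humidity
0     8     ok        28                  224
6    -6     ok        94                 -564

224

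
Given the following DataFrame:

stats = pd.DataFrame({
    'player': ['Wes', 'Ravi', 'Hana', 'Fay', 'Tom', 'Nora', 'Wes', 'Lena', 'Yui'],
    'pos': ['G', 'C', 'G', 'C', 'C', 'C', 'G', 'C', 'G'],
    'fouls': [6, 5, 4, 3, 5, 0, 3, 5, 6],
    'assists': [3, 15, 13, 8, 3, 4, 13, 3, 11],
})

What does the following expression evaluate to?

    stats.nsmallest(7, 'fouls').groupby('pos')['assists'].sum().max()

33

take 7 rows with smallest fouls:
  player pos  fouls  assists
5   Nora   C      0        4
3    Fay   C      3        8
6    Wes   G      3       13
2   Hana   G      4       13
1   Ravi   C      5       15
4    Tom   C      5        3
7   Lena   C      5        3
group by pos, sum of assists:
pos
C    33
G    26
Name: assists, dtype: int64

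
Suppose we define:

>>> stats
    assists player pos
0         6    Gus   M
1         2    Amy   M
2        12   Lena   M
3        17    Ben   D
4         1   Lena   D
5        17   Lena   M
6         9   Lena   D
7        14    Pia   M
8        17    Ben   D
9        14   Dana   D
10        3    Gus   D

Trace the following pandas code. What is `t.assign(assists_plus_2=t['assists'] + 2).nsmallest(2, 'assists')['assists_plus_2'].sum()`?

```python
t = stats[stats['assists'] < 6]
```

7

filter rows where assists < 6:
    assists player pos
1         2    Amy   M
4         1   Lena   D
10        3    Gus   D
add column assists_plus_2 = t['assists'] + 2:
    assists player pos  assists_plus_2
1         2    Amy   M               4
4         1   Lena   D               3
10        3    Gus   D               5
take 2 rows with smallest assists:
   assists player pos  assists_plus_2
4        1   Lena   D               3
1        2    Amy   M               4
So sum() = 7.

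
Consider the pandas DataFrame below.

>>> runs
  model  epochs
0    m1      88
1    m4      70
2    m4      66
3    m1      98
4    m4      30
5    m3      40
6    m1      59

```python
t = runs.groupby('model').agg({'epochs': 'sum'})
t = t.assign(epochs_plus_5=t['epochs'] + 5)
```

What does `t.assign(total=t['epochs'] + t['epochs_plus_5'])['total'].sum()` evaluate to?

917

group by model, sum of epochs:
       epochs
model        
m1        245
m3         40
m4        166
add column epochs_plus_5 = t['epochs'] + 5:
       epochs  epochs_plus_5
model                       
m1        245            250
m3         40             45
m4        166            171
add column total = t['epochs'] + t['epochs_plus_5']:
       epochs  epochs_plus_5  total
model                              
m1        245            250    495
m3         40             45     85
m4        166            171    337
So sum() = 917.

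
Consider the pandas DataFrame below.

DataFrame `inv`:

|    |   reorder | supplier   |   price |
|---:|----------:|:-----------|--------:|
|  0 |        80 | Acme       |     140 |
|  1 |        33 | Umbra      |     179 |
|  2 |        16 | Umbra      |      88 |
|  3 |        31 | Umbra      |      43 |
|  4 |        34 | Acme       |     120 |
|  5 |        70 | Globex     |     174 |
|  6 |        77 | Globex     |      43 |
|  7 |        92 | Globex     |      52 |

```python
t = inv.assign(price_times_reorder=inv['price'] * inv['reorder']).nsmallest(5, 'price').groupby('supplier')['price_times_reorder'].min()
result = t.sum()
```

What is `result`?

add column price_times_reorder = inv['price'] * inv['reorder']:
   reorder supplier  price  price_times_reorder
0       80     Acme    140                11200
1       33    Umbra    179                 5907
2       16    Umbra     88                 1408
3       31    Umbra     43                 1333
4       34     Acme    120                 4080
5       70   Globex    174                12180
6       77   Globex     43                 3311
7       92   Globex     52                 4784
take 5 rows with smallest price:
   reorder supplier  price  price_times_reorder
3       31    Umbra     43                 1333
6       77   Globex     43                 3311
7       92   Globex     52                 4784
2       16    Umbra     88                 1408
4       34     Acme    120                 4080
group by supplier, min of price_times_reorder:
supplier
Acme      4080
Globex    3311
Umbra     1333
Name: price_times_reorder, dtype: int64
Finally, sum of the resulting series = 8724.

8724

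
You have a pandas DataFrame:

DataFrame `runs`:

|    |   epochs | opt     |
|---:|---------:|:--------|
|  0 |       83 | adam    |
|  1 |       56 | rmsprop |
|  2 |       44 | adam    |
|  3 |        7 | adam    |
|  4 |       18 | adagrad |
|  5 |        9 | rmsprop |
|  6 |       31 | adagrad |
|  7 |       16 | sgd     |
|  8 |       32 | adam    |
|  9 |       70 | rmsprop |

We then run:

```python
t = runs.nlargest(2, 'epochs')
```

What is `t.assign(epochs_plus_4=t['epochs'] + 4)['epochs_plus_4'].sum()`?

161

take 2 rows with largest epochs:
   epochs      opt
0      83     adam
9      70  rmsprop
add column epochs_plus_4 = t['epochs'] + 4:
   epochs      opt  epochs_plus_4
0      83     adam             87
9      70  rmsprop             74
Taking the sum of column 'epochs_plus_4' gives 161.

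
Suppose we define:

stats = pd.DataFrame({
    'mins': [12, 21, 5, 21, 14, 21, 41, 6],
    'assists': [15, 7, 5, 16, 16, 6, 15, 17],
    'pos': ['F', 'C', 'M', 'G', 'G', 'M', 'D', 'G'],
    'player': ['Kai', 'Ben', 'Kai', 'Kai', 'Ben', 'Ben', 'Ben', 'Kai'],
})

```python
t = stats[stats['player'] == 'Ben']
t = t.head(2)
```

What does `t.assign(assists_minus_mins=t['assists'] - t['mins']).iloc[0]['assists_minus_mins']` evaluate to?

-14

filter rows where player == 'Ben':
   mins  assists pos player
1    21        7   C    Ben
4    14       16   G    Ben
5    21        6   M    Ben
6    41       15   D    Ben
take first 2 rows:
   mins  assists pos player
1    21        7   C    Ben
4    14       16   G    Ben
add column assists_minus_mins = t['assists'] - t['mins']:
   mins  assists pos player  assists_minus_mins
1    21        7   C    Ben                 -14
4    14       16   G    Ben                   2
Reading off the value at position 0, column 'assists_minus_mins', we get -14.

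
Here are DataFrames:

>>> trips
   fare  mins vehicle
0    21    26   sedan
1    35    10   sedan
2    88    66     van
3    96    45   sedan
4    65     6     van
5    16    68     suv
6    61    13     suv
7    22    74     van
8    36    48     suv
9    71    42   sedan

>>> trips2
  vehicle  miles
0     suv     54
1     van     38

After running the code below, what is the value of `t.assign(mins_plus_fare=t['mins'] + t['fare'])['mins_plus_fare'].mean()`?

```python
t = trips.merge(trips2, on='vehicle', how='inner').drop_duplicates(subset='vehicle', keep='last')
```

merge on 'vehicle' (how='inner') → 6 rows:
   fare  mins vehicle  miles
0    88    66     van     38
1    65     6     van     38
2    16    68     suv     54
3    61    13     suv     54
4    22    74     van     38
5    36    48     suv     54
drop duplicate vehicle (keep=last):
   fare  mins vehicle  miles
4    22    74     van     38
5    36    48     suv     54
add column mins_plus_fare = t['mins'] + t['fare']:
   fare  mins vehicle  miles  mins_plus_fare
4    22    74     van     38              96
5    36    48     suv     54              84
Finally, mean of column 'mins_plus_fare' = 90.0.

90.0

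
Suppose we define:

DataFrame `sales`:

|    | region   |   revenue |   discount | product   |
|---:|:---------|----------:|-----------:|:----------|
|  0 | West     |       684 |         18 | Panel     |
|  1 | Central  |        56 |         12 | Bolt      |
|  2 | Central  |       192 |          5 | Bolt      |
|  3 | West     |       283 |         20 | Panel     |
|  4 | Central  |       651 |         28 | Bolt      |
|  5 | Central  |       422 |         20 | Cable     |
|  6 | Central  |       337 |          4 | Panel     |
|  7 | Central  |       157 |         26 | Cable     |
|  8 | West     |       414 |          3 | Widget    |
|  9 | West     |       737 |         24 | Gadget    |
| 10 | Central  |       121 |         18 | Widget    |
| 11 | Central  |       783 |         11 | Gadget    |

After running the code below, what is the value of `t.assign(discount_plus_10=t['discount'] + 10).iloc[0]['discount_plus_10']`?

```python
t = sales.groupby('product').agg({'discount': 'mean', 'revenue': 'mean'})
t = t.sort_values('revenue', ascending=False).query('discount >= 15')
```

group by product: mean(discount), mean(revenue):
         discount     revenue
product                      
Bolt         15.0  299.666667
Cable        23.0  289.500000
Gadget       17.5  760.000000
Panel        14.0  434.666667
Widget       10.5  267.500000
sort by revenue descending:
         discount     revenue
product                      
Gadget       17.5  760.000000
Panel        14.0  434.666667
Bolt         15.0  299.666667
Cable        23.0  289.500000
Widget       10.5  267.500000
filter rows where discount >= 15:
         discount     revenue
product                      
Gadget       17.5  760.000000
Bolt         15.0  299.666667
Cable        23.0  289.500000
add column discount_plus_10 = t['discount'] + 10:
         discount     revenue  discount_plus_10
product                                        
Gadget       17.5  760.000000              27.5
Bolt         15.0  299.666667              25.0
Cable        23.0  289.500000              33.0
Hence 27.5.

27.5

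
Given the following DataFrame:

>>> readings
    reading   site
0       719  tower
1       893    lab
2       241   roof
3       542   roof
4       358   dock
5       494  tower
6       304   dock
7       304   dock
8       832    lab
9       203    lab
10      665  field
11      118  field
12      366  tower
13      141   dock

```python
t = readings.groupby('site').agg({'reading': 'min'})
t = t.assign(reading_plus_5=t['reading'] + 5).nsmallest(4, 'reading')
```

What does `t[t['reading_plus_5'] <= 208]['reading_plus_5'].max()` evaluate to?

group by site, min of reading:
       reading
site          
dock       141
field      118
lab        203
roof       241
tower      366
add column reading_plus_5 = t['reading'] + 5:
       reading  reading_plus_5
site                          
dock       141             146
field      118             123
lab        203             208
roof       241             246
tower      366             371
take 4 rows with smallest reading:
       reading  reading_plus_5
site                          
field      118             123
dock       141             146
lab        203             208
roof       241             246
filter rows where reading_plus_5 <= 208:
       reading  reading_plus_5
site                          
field      118             123
dock       141             146
lab        203             208
So max() = 208.

208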